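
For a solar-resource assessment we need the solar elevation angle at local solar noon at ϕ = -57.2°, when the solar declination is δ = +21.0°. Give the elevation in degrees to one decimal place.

At local noon the hour angle is zero, so the zenith angle equals |ϕ − δ| = |-57.2° − (+21.000°)| = 78.200°.
Elevation = 90° − 78.200° = 11.8°.

11.8°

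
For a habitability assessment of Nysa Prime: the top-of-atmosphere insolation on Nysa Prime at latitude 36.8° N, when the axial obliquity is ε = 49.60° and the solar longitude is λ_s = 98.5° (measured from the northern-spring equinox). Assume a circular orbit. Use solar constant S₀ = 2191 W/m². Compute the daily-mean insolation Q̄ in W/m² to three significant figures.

Solar declination: sin δ = sin ε · sin λ_s = sin 49.60° × sin 98.5° = 0.75317, so δ = +48.866°.
cos H₀ = −tan(+36.8°) tan(+48.866°) = -0.8565, H₀ = 2.5993 rad.
Bracket: H₀ sin φ sin δ + cos φ cos δ sin H₀ = 2.5993×0.59902×0.75317 + 0.80073×0.65782×0.51609 = 1.172710 + 0.271843 = 1.444553.
Q̄ = (S₀/π) × [bracket] = (2191/π) × 1.444553 = 1007 W/m².

Q̄ ≈ 1.01e+03 W/m²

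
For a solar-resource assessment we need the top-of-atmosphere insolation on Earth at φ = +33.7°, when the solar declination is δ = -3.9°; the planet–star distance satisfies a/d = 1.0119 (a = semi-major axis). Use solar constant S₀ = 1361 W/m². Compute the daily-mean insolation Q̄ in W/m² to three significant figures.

Q̄ ≈ 342 W/m²

cos H₀ = −tan(+33.7°) tan(-3.900°) = 0.0455, H₀ = 1.5253 rad.
Bracket: H₀ sin φ sin δ + cos φ cos δ sin H₀ = 1.5253×0.55484×-0.06802 + 0.83195×0.99768×0.99897 = -0.057565 + 0.829165 = 0.771600.
Inverse-square distance factor (a/d)² = 1.0119² = 1.023942.
Q̄ = (S₀/π) × 1.023942 × [bracket] = (1361/π) × 1.023942 × 0.771600 = 342.3 W/m².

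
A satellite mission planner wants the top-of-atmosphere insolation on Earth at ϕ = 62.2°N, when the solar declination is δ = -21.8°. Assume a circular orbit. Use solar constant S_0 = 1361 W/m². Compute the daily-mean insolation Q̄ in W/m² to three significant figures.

cos h₀ = −tan(+62.2°) tan(-21.800°) = 0.7586, h₀ = 0.7096 rad.
Bracket: h₀ sin ϕ sin δ + cos ϕ cos δ sin h₀ = 0.7096×0.88458×-0.37137 + 0.46639×0.92849×0.65154 = -0.233108 + 0.282142 = 0.049034.
Q̄ = (S_0/π) × [bracket] = (1361/π) × 0.049034 = 21.24 W/m².

Q̄ ≈ 21.2 W/m²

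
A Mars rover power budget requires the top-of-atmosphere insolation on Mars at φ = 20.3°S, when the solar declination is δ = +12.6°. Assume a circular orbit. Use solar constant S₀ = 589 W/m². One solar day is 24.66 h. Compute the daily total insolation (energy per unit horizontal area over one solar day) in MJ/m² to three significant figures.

cos H₀ = −tan(-20.3°) tan(+12.600°) = 0.0827, H₀ = 1.4880 rad.
Bracket: H₀ sin φ sin δ + cos φ cos δ sin H₀ = 1.4880×-0.34694×0.21814 + 0.93789×0.97592×0.99658 = -0.112614 + 0.912175 = 0.799561.
Q̄ = (S₀/π) × [bracket] = (589/π) × 0.799561 = 149.91 W/m².
Daily total = Q̄ × 24.66 h × 3600 s/h = 149.91 × 24.66 × 3600 / 10⁶ = 13.31 MJ/m².

13.3 MJ/m²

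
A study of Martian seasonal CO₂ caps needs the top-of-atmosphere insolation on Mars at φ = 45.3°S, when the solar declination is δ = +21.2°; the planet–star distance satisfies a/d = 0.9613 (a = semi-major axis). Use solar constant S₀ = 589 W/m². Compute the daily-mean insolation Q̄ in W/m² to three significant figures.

cos H₀ = −tan(-45.3°) tan(+21.200°) = 0.3920, H₀ = 1.1680 rad.
Bracket: H₀ sin φ sin δ + cos φ cos δ sin H₀ = 1.1680×-0.71080×0.36162 + 0.70339×0.93232×0.91998 = -0.300222 + 0.603309 = 0.303087.
Inverse-square distance factor (a/d)² = 0.9613² = 0.924098.
Q̄ = (S₀/π) × 0.924098 × [bracket] = (589/π) × 0.924098 × 0.303087 = 52.51 W/m².

Q̄ ≈ 52.5 W/m²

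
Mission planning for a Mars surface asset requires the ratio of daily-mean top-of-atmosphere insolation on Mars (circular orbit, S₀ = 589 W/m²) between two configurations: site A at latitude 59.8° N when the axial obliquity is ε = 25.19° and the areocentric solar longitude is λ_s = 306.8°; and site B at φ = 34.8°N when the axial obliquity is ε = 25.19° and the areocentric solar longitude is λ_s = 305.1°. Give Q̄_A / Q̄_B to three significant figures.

Q̄_A / Q̄_B ≈ 0.218

— Configuration A (φ=+59.8°):
sin δ = sin 25.19° × sin 306.8° = -0.34081, so δ = -19.926°.
cos H₀ = −tan(+59.8°) tan(-19.926°) = 0.6229, H₀ = 0.8984 rad.
Bracket: H₀ sin φ sin δ + cos φ cos δ sin H₀ = 0.8984×0.86427×-0.34081 + 0.50302×0.94013×0.78234 = -0.264625 + 0.369972 = 0.105347.
Q̄ = (S₀/π) × [bracket] = (589/π) × 0.105347 = 19.751 W/m².
— Configuration B (φ=+34.8°):
sin δ = sin 25.19° × sin 305.1° = -0.34822, so δ = -20.379°.
cos H₀ = −tan(+34.8°) tan(-20.379°) = 0.2582, H₀ = 1.3097 rad.
Bracket: H₀ sin φ sin δ + cos φ cos δ sin H₀ = 1.3097×0.57071×-0.34822 + 0.82115×0.93741×0.96610 = -0.260280 + 0.743660 = 0.483380.
Q̄ = (S₀/π) × [bracket] = (589/π) × 0.483380 = 90.626 W/m².
Ratio Q̄_A / Q̄_B = 19.751 / 90.626 = 0.2179.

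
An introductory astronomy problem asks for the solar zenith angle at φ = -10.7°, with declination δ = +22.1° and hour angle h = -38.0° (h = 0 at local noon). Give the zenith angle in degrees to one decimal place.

cos θ_z = sin φ sin δ + cos φ cos δ cos h = -0.069852 + 0.717420 = 0.647568.
θ_z = arccos(0.647568) = 49.6°.

θ_z = 49.6°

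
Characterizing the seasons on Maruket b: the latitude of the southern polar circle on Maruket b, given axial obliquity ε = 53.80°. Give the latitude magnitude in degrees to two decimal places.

36.20°

The polar circle is the lowest latitude that experiences at least one full rotation of continuous darkness at the northern-summer solstice; it lies at |ϕ| = 90° − ε = 90° − 53.80° = 36.20°.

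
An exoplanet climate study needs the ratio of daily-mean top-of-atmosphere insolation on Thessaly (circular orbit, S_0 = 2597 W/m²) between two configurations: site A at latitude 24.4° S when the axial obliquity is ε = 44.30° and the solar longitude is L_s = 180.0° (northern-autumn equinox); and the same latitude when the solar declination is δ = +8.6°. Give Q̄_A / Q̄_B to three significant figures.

— Configuration A (ϕ=-24.4°):
Solar declination: sin δ = sin ε · sin L_s = sin 44.30° × sin 180.0° = 0.00000, so δ = +0.000°.
cos h₀ = −tan(-24.4°) tan(+0.000°) = 0.0000, h₀ = 1.5708 rad.
Bracket: h₀ sin ϕ sin δ + cos ϕ cos δ sin h₀ = 1.5708×-0.41310×0.00000 + 0.91068×1.00000×1.00000 = -0.000000 + 0.910680 = 0.910680.
Q̄ = (S_0/π) × [bracket] = (2597/π) × 0.910680 = 752.81 W/m².
— Configuration B (ϕ=-24.4°):
cos h₀ = −tan(-24.4°) tan(+8.600°) = 0.0686, h₀ = 1.5021 rad.
Bracket: h₀ sin ϕ sin δ + cos ϕ cos δ sin h₀ = 1.5021×-0.41310×0.14954 + 0.91068×0.98876×0.99764 = -0.092792 + 0.898319 = 0.805527.
Q̄ = (S_0/π) × [bracket] = (2597/π) × 0.805527 = 665.89 W/m².
Ratio Q̄_A / Q̄_B = 752.81 / 665.89 = 1.131.

Q̄_A / Q̄_B ≈ 1.13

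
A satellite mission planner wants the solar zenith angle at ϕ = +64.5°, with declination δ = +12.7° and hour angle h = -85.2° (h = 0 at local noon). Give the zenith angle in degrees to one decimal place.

cos θ_z = sin ϕ sin δ + cos ϕ cos δ cos h = 0.198430 + 0.035143 = 0.233573.
θ_z = arccos(0.233573) = 76.5°.

θ_z = 76.5°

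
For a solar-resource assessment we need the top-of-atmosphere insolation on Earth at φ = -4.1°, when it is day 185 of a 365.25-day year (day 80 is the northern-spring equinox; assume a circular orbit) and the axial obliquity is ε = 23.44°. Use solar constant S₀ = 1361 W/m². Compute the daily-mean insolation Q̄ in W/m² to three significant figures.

Q̄ ≈ 380 W/m²

Solar longitude: λ_s = 360° × (185 − 80)/365.25 = 103.491°.
sin δ = sin 23.44° × sin 103.491° = 0.38681, so δ = +22.756°.
cos H₀ = −tan(-4.1°) tan(+22.756°) = 0.0301, H₀ = 1.5407 rad.
Bracket: H₀ sin φ sin δ + cos φ cos δ sin H₀ = 1.5407×-0.07150×0.38681 + 0.99744×0.92216×0.99955 = -0.042611 + 0.919385 = 0.876774.
Q̄ = (S₀/π) × [bracket] = (1361/π) × 0.876774 = 379.8 W/m².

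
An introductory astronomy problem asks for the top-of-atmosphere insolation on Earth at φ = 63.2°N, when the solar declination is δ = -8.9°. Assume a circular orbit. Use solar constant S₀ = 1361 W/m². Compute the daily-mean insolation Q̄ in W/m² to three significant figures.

cos H₀ = −tan(+63.2°) tan(-8.900°) = 0.3100, H₀ = 1.2556 rad.
Bracket: H₀ sin φ sin δ + cos φ cos δ sin H₀ = 1.2556×0.89259×-0.15471 + 0.45088×0.98796×0.95073 = -0.173389 + 0.423504 = 0.250115.
Q̄ = (S₀/π) × [bracket] = (1361/π) × 0.250115 = 108.4 W/m².

Q̄ ≈ 108 W/m²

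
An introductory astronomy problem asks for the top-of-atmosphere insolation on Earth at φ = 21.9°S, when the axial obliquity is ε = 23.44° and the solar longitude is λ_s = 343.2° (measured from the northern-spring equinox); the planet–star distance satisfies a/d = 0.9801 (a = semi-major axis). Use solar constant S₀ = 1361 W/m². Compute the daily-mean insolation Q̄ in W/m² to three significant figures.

Q̄ ≈ 412 W/m²

Solar declination: sin δ = sin ε · sin λ_s = sin 23.44° × sin 343.2° = -0.11497, so δ = -6.602°.
cos H₀ = −tan(-21.9°) tan(-6.602°) = -0.0465, H₀ = 1.6173 rad.
Bracket: H₀ sin φ sin δ + cos φ cos δ sin H₀ = 1.6173×-0.37299×-0.11497 + 0.92784×0.99337×0.99892 = 0.069354 + 0.920693 = 0.990047.
Inverse-square distance factor (a/d)² = 0.9801² = 0.960596.
Q̄ = (S₀/π) × 0.960596 × [bracket] = (1361/π) × 0.960596 × 0.990047 = 412.0 W/m².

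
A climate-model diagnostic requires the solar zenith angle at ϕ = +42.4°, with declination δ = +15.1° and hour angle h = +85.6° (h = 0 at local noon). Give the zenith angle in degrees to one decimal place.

θ_z = 76.7°

cos θ_z = sin ϕ sin δ + cos ϕ cos δ cos h = 0.175659 + 0.054697 = 0.230356.
θ_z = arccos(0.230356) = 76.7°.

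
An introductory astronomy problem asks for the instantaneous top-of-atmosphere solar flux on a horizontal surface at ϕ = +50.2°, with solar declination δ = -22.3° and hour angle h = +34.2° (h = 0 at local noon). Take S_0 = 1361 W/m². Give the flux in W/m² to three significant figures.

cos θ_z = sin ϕ sin δ + cos ϕ cos δ cos h = -0.291530 + 0.489827 = 0.198297.
Flux = S_0 · cos θ_z = 1361 × 0.198297 = 269.9 W/m².

270 W/m²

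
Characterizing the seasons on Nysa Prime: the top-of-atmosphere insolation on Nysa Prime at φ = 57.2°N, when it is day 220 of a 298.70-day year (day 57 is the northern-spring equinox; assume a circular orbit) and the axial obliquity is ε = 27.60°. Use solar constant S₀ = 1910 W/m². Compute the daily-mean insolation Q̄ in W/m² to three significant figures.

Solar longitude: λ_s = 360° × (220 − 57)/298.70 = 196.451°.
sin δ = sin 27.60° × sin 196.451° = -0.13121, so δ = -7.539°.
cos H₀ = −tan(+57.2°) tan(-7.539°) = 0.2054, H₀ = 1.3640 rad.
Bracket: H₀ sin φ sin δ + cos φ cos δ sin H₀ = 1.3640×0.84057×-0.13121 + 0.54171×0.99136×0.97869 = -0.150437 + 0.525586 = 0.375149.
Q̄ = (S₀/π) × [bracket] = (1910/π) × 0.375149 = 228.1 W/m².

Q̄ ≈ 228 W/m²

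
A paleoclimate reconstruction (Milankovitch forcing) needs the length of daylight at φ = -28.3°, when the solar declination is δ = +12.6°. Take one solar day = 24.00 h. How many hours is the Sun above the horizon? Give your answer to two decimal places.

cos H₀ = −tan φ · tan δ = −tan(-28.3°) × tan(+12.600°) = 0.1204, so H₀ = 1.4501 rad = 83.09°.
Daylight = 2H₀/(2π) × 24.00 h = (1.4501/π) × 24.00 = 11.08 h.

11.08 h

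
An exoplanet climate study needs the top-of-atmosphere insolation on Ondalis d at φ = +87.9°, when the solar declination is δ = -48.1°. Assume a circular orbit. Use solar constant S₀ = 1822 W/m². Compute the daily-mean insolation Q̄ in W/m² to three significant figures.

cos H₀ = −tan(+87.9°) tan(-48.100°) = 30.3946 ≥ 1 ⇒ polar night, H₀ = 0 and Q̄ = 0.

Q̄ ≈ 0.00 W/m²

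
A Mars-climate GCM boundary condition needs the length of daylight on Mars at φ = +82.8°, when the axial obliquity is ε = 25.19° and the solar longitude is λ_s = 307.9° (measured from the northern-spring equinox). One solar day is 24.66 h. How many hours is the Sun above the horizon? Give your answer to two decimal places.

0.00 h

Solar declination: sin δ = sin ε · sin λ_s = sin 25.19° × sin 307.9° = -0.33585, so δ = -19.624°.
cos H₀ = −tan φ · tan δ = 2.8225 ≥ 1, so the Sun never rises (polar night) and H₀ = 0.
Daylight = 2H₀/(2π) × 24.66 h = (0.0000/π) × 24.66 = 0.00 h.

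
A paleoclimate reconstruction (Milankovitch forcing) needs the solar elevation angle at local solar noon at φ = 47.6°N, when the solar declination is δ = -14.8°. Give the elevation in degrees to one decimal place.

At local noon the hour angle is zero, so the zenith angle equals |φ − δ| = |+47.6° − (-14.800°)| = 62.400°.
Elevation = 90° − 62.400° = 27.6°.

27.6°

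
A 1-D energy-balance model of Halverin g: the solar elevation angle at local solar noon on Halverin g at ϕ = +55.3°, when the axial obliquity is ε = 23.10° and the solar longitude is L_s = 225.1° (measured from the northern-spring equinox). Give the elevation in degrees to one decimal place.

Solar declination: sin δ = sin ε · sin L_s = sin 23.10° × sin 225.1° = -0.27791, so δ = -16.135°.
At local noon the hour angle is zero, so the zenith angle equals |ϕ − δ| = |+55.3° − (-16.135°)| = 71.435°.
Elevation = 90° − 71.435° = 18.6°.

18.6°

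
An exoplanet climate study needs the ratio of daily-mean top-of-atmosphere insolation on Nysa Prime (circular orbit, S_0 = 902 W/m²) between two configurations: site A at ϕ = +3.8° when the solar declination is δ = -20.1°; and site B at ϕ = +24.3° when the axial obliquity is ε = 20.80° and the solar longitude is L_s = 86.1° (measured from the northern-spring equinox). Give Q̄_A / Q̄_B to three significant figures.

— Configuration A (ϕ=+3.8°):
cos h₀ = −tan(+3.8°) tan(-20.100°) = 0.0243, h₀ = 1.5465 rad.
Bracket: h₀ sin ϕ sin δ + cos ϕ cos δ sin h₀ = 1.5465×0.06627×-0.34366 + 0.99780×0.93909×0.99970 = -0.035221 + 0.936743 = 0.901522.
Q̄ = (S_0/π) × [bracket] = (902/π) × 0.901522 = 258.84 W/m².
— Configuration B (ϕ=+24.3°):
Solar declination: sin δ = sin ε · sin L_s = sin 20.80° × sin 86.1° = 0.35428, so δ = +20.750°.
cos h₀ = −tan(+24.3°) tan(+20.750°) = -0.1711, h₀ = 1.7427 rad.
Bracket: h₀ sin ϕ sin δ + cos ϕ cos δ sin h₀ = 1.7427×0.41151×0.35428 + 0.91140×0.93514×0.98526 = 0.254068 + 0.839724 = 1.093792.
Q̄ = (S_0/π) × [bracket] = (902/π) × 1.093792 = 314.04 W/m².
Ratio Q̄_A / Q̄_B = 258.84 / 314.04 = 0.8242.

Q̄_A / Q̄_B ≈ 0.824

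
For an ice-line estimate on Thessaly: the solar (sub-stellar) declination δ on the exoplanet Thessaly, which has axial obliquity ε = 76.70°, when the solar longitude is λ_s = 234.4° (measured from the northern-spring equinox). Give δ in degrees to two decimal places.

δ = -52.31°

sin δ = sin ε · sin λ_s = sin 76.70° × sin 234.4° = -0.791292.
δ = arcsin(-0.791292) = -52.31°.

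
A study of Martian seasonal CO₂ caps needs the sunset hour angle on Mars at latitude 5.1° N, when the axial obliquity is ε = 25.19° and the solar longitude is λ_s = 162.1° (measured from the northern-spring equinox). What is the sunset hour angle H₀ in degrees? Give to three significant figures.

H₀ = 90.7°

Solar declination: sin δ = sin ε · sin λ_s = sin 25.19° × sin 162.1° = 0.13082, so δ = +7.517°.
cos H₀ = −tan φ · tan δ = −tan(+5.1°) × tan(+7.517°) = -0.0118, so H₀ = 1.5826 rad = 90.67°.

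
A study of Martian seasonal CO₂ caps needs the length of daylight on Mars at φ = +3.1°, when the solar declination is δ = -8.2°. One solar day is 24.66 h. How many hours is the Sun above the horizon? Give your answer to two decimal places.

cos H₀ = −tan φ · tan δ = −tan(+3.1°) × tan(-8.200°) = 0.0078, so H₀ = 1.5630 rad = 89.55°.
Daylight = 2H₀/(2π) × 24.66 h = (1.5630/π) × 24.66 = 12.27 h.

12.27 h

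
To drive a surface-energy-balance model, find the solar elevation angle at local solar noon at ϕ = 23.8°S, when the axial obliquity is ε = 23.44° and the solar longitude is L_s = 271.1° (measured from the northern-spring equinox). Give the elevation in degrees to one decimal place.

89.6°

Solar declination: sin δ = sin ε · sin L_s = sin 23.44° × sin 271.1° = -0.39772, so δ = -23.435°.
At local noon the hour angle is zero, so the zenith angle equals |ϕ − δ| = |-23.8° − (-23.435°)| = 0.365°.
Elevation = 90° − 0.365° = 89.6°.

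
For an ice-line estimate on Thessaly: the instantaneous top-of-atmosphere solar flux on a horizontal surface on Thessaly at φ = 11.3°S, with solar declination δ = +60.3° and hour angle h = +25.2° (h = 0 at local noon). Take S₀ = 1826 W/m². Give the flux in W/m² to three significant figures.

cos θ_z = sin φ sin δ + cos φ cos δ cos h = -0.170205 + 0.439614 = 0.269409.
Flux = S₀ · cos θ_z = 1826 × 0.269409 = 491.9 W/m².

492 W/m²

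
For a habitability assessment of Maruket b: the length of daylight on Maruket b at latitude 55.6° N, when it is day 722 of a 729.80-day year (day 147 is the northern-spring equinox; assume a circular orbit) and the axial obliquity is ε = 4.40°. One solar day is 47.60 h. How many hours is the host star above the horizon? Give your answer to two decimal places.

Solar longitude: λ_s = 360° × (722 − 147)/729.80 = 283.639°.
sin δ = sin 4.40° × sin 283.639° = -0.07456, so δ = -4.276°.
cos H₀ = −tan φ · tan δ = −tan(+55.6°) × tan(-4.276°) = 0.1092, so H₀ = 1.4614 rad = 83.73°.
Daylight = 2H₀/(2π) × 47.60 h = (1.4614/π) × 47.60 = 22.14 h.

22.14 h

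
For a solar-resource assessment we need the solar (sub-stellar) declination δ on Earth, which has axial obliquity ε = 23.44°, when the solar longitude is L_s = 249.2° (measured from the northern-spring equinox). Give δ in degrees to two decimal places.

sin δ = sin ε · sin L_s = sin 23.44° × sin 249.2° = -0.371863.
δ = arcsin(-0.371863) = -21.83°.

δ = -21.83°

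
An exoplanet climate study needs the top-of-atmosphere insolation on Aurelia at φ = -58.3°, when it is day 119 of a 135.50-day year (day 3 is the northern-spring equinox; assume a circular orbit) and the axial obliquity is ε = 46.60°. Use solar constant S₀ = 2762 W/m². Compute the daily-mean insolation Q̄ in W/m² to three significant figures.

Solar longitude: λ_s = 360° × (119 − 3)/135.50 = 308.192°.
sin δ = sin 46.60° × sin 308.192° = -0.57105, so δ = -34.823°.
cos H₀ = −tan(-58.3°) tan(-34.823°) = -1.1263 ≤ −1 ⇒ polar day, H₀ = π.
Bracket: H₀ sin φ sin δ + cos φ cos δ sin H₀ = 3.1416×-0.85081×-0.57105 + 0.52547×0.82092×0.00000 = 1.526362 + 0.000000 = 1.526362.
Q̄ = (S₀/π) × [bracket] = (2762/π) × 1.526362 = 1342 W/m².

Q̄ ≈ 1.34e+03 W/m²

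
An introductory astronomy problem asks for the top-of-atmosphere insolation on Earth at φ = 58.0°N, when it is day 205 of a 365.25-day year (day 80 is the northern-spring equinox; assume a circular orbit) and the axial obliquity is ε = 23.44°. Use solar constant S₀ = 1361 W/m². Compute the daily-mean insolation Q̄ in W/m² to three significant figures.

Q̄ ≈ 444 W/m²

Solar longitude: λ_s = 360° × (205 − 80)/365.25 = 123.203°.
sin δ = sin 23.44° × sin 123.203° = 0.33284, so δ = +19.441°.
cos H₀ = −tan(+58.0°) tan(+19.441°) = -0.5649, H₀ = 2.1711 rad.
Bracket: H₀ sin φ sin δ + cos φ cos δ sin H₀ = 2.1711×0.84805×0.33284 + 0.52992×0.94298×0.82518 = 0.612825 + 0.412346 = 1.025171.
Q̄ = (S₀/π) × [bracket] = (1361/π) × 1.025171 = 444.1 W/m².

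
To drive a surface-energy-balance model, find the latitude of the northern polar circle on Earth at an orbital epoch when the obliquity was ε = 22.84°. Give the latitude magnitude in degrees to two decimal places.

67.16°

The polar circle is the lowest latitude that experiences at least one full rotation of continuous daylight at the northern-summer solstice; it lies at |φ| = 90° − ε = 90° − 22.84° = 67.16°.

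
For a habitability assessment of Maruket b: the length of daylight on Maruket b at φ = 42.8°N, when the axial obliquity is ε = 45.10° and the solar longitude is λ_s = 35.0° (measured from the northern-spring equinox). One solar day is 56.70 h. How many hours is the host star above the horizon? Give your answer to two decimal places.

36.01 h

Solar declination: sin δ = sin ε · sin λ_s = sin 45.10° × sin 35.0° = 0.40629, so δ = +23.972°.
cos H₀ = −tan φ · tan δ = −tan(+42.8°) × tan(+23.972°) = -0.4117, so H₀ = 1.9952 rad = 114.31°.
Daylight = 2H₀/(2π) × 56.70 h = (1.9952/π) × 56.70 = 36.01 h.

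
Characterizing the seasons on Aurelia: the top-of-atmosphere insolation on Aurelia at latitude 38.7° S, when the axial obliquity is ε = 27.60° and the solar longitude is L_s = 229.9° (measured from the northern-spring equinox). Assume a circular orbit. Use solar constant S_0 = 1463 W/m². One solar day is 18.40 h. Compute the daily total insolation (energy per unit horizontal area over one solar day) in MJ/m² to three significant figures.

34.3 MJ/m²

Solar declination: sin δ = sin ε · sin L_s = sin 27.60° × sin 229.9° = -0.35439, so δ = -20.756°.
cos h₀ = −tan(-38.7°) tan(-20.756°) = -0.3036, h₀ = 1.8793 rad.
Bracket: h₀ sin ϕ sin δ + cos ϕ cos δ sin h₀ = 1.8793×-0.62524×-0.35439 + 0.78043×0.93510×0.95279 = 0.416413 + 0.695327 = 1.111740.
Q̄ = (S_0/π) × [bracket] = (1463/π) × 1.111740 = 517.72 W/m².
Daily total = Q̄ × 18.40 h × 3600 s/h = 517.72 × 18.40 × 3600 / 10⁶ = 34.29 MJ/m².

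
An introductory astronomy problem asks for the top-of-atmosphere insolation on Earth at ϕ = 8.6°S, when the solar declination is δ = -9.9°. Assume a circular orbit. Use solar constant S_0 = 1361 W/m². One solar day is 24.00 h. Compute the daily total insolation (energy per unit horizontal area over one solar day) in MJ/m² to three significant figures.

cos h₀ = −tan(-8.6°) tan(-9.900°) = -0.0264, h₀ = 1.5972 rad.
Bracket: h₀ sin ϕ sin δ + cos ϕ cos δ sin h₀ = 1.5972×-0.14954×-0.17193 + 0.98876×0.98511×0.99965 = 0.041065 + 0.973696 = 1.014761.
Q̄ = (S_0/π) × [bracket] = (1361/π) × 1.014761 = 439.61 W/m².
Daily total = Q̄ × 24.00 h × 3600 s/h = 439.61 × 24.00 × 3600 / 10⁶ = 37.98 MJ/m².

38.0 MJ/m²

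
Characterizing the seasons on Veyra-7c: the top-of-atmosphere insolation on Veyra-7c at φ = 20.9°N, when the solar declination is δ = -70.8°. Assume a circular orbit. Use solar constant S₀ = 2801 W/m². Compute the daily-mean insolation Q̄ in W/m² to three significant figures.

cos H₀ = −tan(+20.9°) tan(-70.800°) = 1.0966 ≥ 1 ⇒ polar night, H₀ = 0 and Q̄ = 0.

Q̄ ≈ 0.00 W/m²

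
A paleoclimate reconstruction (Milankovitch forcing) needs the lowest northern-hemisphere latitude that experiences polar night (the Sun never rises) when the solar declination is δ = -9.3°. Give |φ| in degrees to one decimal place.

Polar night requires cos H₀ = −tan φ tan δ ≥ 1, i.e. tan φ tan δ ≤ −1.
The boundary is |tan φ| · |tan δ| = 1, so |φ| = 90° − |δ| = 90° − 9.3° = 80.7° in the northern hemisphere.

|φ| = 80.7°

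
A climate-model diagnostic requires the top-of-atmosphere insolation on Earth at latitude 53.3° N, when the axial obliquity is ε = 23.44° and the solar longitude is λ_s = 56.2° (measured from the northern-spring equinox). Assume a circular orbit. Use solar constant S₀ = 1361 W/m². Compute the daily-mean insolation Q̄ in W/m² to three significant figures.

Q̄ ≈ 452 W/m²

Solar declination: sin δ = sin ε · sin λ_s = sin 23.44° × sin 56.2° = 0.33056, so δ = +19.303°.
cos H₀ = −tan(+53.3°) tan(+19.303°) = -0.4699, H₀ = 2.0600 rad.
Bracket: H₀ sin φ sin δ + cos φ cos δ sin H₀ = 2.0600×0.80178×0.33056 + 0.59763×0.94379×0.88273 = 0.545975 + 0.497893 = 1.043868.
Q̄ = (S₀/π) × [bracket] = (1361/π) × 1.043868 = 452.2 W/m².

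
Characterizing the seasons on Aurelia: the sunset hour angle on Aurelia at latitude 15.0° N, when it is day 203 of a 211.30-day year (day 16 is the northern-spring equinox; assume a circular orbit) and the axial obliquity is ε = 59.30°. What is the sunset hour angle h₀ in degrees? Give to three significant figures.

h₀ = 79.3°

Solar longitude: L_s = 360° × (203 − 16)/211.30 = 318.599°.
sin δ = sin 59.30° × sin 318.599° = -0.56864, so δ = -34.655°.
cos h₀ = −tan ϕ · tan δ = −tan(+15.0°) × tan(-34.655°) = 0.1852, so h₀ = 1.3845 rad = 79.33°.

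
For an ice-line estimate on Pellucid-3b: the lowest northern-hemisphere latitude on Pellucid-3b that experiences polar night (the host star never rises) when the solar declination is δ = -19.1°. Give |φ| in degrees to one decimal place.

|φ| = 70.9°

Polar night requires cos H₀ = −tan φ tan δ ≥ 1, i.e. tan φ tan δ ≤ −1.
The boundary is |tan φ| · |tan δ| = 1, so |φ| = 90° − |δ| = 90° − 19.1° = 70.9° in the northern hemisphere.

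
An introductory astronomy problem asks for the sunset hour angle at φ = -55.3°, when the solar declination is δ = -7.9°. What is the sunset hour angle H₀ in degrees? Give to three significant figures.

H₀ = 102°

cos H₀ = −tan φ · tan δ = −tan(-55.3°) × tan(-7.900°) = -0.2004, so H₀ = 1.7726 rad = 101.56°.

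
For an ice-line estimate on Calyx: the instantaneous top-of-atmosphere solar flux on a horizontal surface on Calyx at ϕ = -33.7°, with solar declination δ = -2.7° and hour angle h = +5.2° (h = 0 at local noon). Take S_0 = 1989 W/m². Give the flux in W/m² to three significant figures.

cos θ_z = sin ϕ sin δ + cos ϕ cos δ cos h = 0.026137 + 0.827610 = 0.853747.
Flux = S_0 · cos θ_z = 1989 × 0.853747 = 1698 W/m².

1.70e+03 W/m²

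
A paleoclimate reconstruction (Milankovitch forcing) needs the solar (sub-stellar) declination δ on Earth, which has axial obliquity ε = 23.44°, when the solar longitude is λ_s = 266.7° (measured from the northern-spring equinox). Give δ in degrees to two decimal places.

sin δ = sin ε · sin λ_s = sin 23.44° × sin 266.7° = -0.397129.
δ = arcsin(-0.397129) = -23.40°.

δ = -23.40°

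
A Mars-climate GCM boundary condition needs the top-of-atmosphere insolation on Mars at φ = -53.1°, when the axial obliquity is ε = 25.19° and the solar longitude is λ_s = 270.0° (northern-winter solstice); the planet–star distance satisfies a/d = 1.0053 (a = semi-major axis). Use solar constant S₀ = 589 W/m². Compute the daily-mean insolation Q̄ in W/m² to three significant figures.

Solar declination: sin δ = sin ε · sin λ_s = sin 25.19° × sin 270.0° = -0.42562, so δ = -25.190°.
cos H₀ = −tan(-53.1°) tan(-25.190°) = -0.6264, H₀ = 2.2478 rad.
Bracket: H₀ sin φ sin δ + cos φ cos δ sin H₀ = 2.2478×-0.79968×-0.42562 + 0.60042×0.90490×0.77946 = 0.765061 + 0.423496 = 1.188557.
Inverse-square distance factor (a/d)² = 1.0053² = 1.010628.
Q̄ = (S₀/π) × 1.010628 × [bracket] = (589/π) × 1.010628 × 1.188557 = 225.2 W/m².

Q̄ ≈ 225 W/m²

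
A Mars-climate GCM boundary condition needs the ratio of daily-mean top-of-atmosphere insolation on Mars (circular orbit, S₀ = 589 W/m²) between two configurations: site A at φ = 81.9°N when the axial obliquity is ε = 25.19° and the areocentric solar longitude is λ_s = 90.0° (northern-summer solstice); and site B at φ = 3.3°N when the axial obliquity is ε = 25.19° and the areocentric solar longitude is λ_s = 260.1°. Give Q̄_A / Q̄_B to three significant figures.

Q̄_A / Q̄_B ≈ 1.52

— Configuration A (φ=+81.9°):
sin δ = sin 25.19° × sin 90.0° = 0.42562, so δ = +25.190°.
cos H₀ = −tan(+81.9°) tan(+25.190°) = -3.3049 ≤ −1 ⇒ polar day, H₀ = π.
Bracket: H₀ sin φ sin δ + cos φ cos δ sin H₀ = 3.1416×0.99002×0.42562 + 0.14090×0.90490×0.00000 = 1.323783 + 0.000000 = 1.323783.
Q̄ = (S₀/π) × [bracket] = (589/π) × 1.323783 = 248.19 W/m².
— Configuration B (φ=+3.3°):
sin δ = sin 25.19° × sin 260.1° = -0.41928, so δ = -24.789°.
cos H₀ = −tan(+3.3°) tan(-24.789°) = 0.0266, H₀ = 1.5442 rad.
Bracket: H₀ sin φ sin δ + cos φ cos δ sin H₀ = 1.5442×0.05756×-0.41928 + 0.99834×0.90786×0.99965 = -0.037267 + 0.906036 = 0.868769.
Q̄ = (S₀/π) × [bracket] = (589/π) × 0.868769 = 162.88 W/m².
Ratio Q̄_A / Q̄_B = 248.19 / 162.88 = 1.524.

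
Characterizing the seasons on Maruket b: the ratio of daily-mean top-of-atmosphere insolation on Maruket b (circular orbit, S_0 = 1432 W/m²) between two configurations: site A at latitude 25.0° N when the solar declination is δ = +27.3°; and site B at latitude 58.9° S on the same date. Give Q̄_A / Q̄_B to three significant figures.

Q̄_A / Q̄_B ≈ 47.4

— Configuration A (ϕ=+25.0°):
cos h₀ = −tan(+25.0°) tan(+27.300°) = -0.2407, h₀ = 1.8139 rad.
Bracket: h₀ sin ϕ sin δ + cos ϕ cos δ sin h₀ = 1.8139×0.42262×0.45865 + 0.90631×0.88862×0.97060 = 0.351597 + 0.781687 = 1.133284.
Q̄ = (S_0/π) × [bracket] = (1432/π) × 1.133284 = 516.57 W/m².
— Configuration B (ϕ=-58.9°):
cos h₀ = −tan(-58.9°) tan(+27.300°) = 0.8556, h₀ = 0.5441 rad.
Bracket: h₀ sin ϕ sin δ + cos ϕ cos δ sin h₀ = 0.5441×-0.85627×0.45865 + 0.51653×0.88862×0.51762 = -0.213683 + 0.237587 = 0.023904.
Q̄ = (S_0/π) × [bracket] = (1432/π) × 0.023904 = 10.896 W/m².
Ratio Q̄_A / Q̄_B = 516.57 / 10.896 = 47.41.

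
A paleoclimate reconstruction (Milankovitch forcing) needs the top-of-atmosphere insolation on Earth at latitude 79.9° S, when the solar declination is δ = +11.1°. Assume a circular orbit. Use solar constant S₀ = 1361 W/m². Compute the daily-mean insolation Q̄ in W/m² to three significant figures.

Q̄ ≈ 0.00 W/m²

cos H₀ = −tan(-79.9°) tan(+11.100°) = 1.1014 ≥ 1 ⇒ polar night, H₀ = 0 and Q̄ = 0.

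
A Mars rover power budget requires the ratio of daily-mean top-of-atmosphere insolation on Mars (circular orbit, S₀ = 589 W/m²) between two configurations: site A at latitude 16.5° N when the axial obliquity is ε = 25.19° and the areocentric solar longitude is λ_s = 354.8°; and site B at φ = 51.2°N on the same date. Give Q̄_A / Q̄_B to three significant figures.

Q̄_A / Q̄_B ≈ 1.62

— Configuration A (φ=+16.5°):
sin δ = sin 25.19° × sin 354.8° = -0.03858, so δ = -2.211°.
cos H₀ = −tan(+16.5°) tan(-2.211°) = 0.0114, H₀ = 1.5594 rad.
Bracket: H₀ sin φ sin δ + cos φ cos δ sin H₀ = 1.5594×0.28402×-0.03858 + 0.95882×0.99926×0.99993 = -0.017087 + 0.958043 = 0.940956.
Q̄ = (S₀/π) × [bracket] = (589/π) × 0.940956 = 176.41 W/m².
— Configuration B (φ=+51.2°):
cos H₀ = −tan(+51.2°) tan(-2.211°) = 0.0480, H₀ = 1.5228 rad.
Bracket: H₀ sin φ sin δ + cos φ cos δ sin H₀ = 1.5228×0.77934×-0.03858 + 0.62660×0.99926×0.99885 = -0.045786 + 0.625416 = 0.579630.
Q̄ = (S₀/π) × [bracket] = (589/π) × 0.579630 = 108.67 W/m².
Ratio Q̄_A / Q̄_B = 176.41 / 108.67 = 1.623.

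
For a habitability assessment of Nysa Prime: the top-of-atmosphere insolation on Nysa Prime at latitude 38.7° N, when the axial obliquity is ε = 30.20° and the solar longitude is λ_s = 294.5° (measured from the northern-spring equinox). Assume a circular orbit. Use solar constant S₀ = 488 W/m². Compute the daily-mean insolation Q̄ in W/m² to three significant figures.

Solar declination: sin δ = sin ε · sin λ_s = sin 30.20° × sin 294.5° = -0.45773, so δ = -27.241°.
cos H₀ = −tan(+38.7°) tan(-27.241°) = 0.4125, H₀ = 1.1456 rad.
Bracket: H₀ sin φ sin δ + cos φ cos δ sin H₀ = 1.1456×0.62524×-0.45773 + 0.78043×0.88909×0.91098 = -0.327861 + 0.632104 = 0.304243.
Q̄ = (S₀/π) × [bracket] = (488/π) × 0.304243 = 47.26 W/m².

Q̄ ≈ 47.3 W/m²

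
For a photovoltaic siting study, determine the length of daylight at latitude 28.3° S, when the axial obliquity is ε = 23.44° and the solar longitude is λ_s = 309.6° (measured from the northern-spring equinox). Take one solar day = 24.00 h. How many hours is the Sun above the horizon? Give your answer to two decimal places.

13.33 h

Solar declination: sin δ = sin ε · sin λ_s = sin 23.44° × sin 309.6° = -0.30650, so δ = -17.849°.
cos H₀ = −tan φ · tan δ = −tan(-28.3°) × tan(-17.849°) = -0.1734, so H₀ = 1.7451 rad = 99.98°.
Daylight = 2H₀/(2π) × 24.00 h = (1.7451/π) × 24.00 = 13.33 h.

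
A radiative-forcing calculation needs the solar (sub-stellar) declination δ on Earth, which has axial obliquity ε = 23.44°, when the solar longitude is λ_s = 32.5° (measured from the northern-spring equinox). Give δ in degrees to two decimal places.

δ = +12.34°

sin δ = sin ε · sin λ_s = sin 23.44° × sin 32.5° = 0.213732.
δ = arcsin(0.213732) = +12.34°.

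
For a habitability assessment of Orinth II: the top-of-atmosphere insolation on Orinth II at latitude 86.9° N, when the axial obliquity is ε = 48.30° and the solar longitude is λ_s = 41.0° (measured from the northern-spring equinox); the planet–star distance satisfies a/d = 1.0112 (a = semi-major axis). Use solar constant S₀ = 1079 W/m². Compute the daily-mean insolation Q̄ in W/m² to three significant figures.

Solar declination: sin δ = sin ε · sin λ_s = sin 48.30° × sin 41.0° = 0.48984, so δ = +29.330°.
cos H₀ = −tan(+86.9°) tan(+29.330°) = -10.3745 ≤ −1 ⇒ polar day, H₀ = π.
Bracket: H₀ sin φ sin δ + cos φ cos δ sin H₀ = 3.1416×0.99854×0.48984 + 0.05408×0.87181×0.00000 = 1.536635 + 0.000000 = 1.536635.
Inverse-square distance factor (a/d)² = 1.0112² = 1.022525.
Q̄ = (S₀/π) × 1.022525 × [bracket] = (1079/π) × 1.022525 × 1.536635 = 539.7 W/m².

Q̄ ≈ 540 W/m²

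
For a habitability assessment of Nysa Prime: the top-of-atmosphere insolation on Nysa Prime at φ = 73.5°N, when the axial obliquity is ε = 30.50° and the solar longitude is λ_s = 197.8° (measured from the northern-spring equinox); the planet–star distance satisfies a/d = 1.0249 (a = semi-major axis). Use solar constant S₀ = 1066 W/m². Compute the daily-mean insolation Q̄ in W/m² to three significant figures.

Solar declination: sin δ = sin ε · sin λ_s = sin 30.50° × sin 197.8° = -0.15515, so δ = -8.926°.
cos H₀ = −tan(+73.5°) tan(-8.926°) = 0.5302, H₀ = 1.0120 rad.
Bracket: H₀ sin φ sin δ + cos φ cos δ sin H₀ = 1.0120×0.95882×-0.15515 + 0.28402×0.98789×0.84787 = -0.150546 + 0.237896 = 0.087350.
Inverse-square distance factor (a/d)² = 1.0249² = 1.050420.
Q̄ = (S₀/π) × 1.050420 × [bracket] = (1066/π) × 1.050420 × 0.087350 = 31.13 W/m².

Q̄ ≈ 31.1 W/m²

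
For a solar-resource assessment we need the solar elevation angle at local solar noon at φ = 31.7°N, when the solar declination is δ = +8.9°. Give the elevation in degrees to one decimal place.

67.2°

At local noon the hour angle is zero, so the zenith angle equals |φ − δ| = |+31.7° − (+8.900°)| = 22.800°.
Elevation = 90° − 22.800° = 67.2°.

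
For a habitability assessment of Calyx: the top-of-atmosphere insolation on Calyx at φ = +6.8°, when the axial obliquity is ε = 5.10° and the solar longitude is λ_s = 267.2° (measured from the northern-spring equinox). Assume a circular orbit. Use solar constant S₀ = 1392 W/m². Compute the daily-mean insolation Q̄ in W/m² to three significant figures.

Q̄ ≈ 431 W/m²

Solar declination: sin δ = sin ε · sin λ_s = sin 5.10° × sin 267.2° = -0.08879, so δ = -5.094°.
cos H₀ = −tan(+6.8°) tan(-5.094°) = 0.0106, H₀ = 1.5602 rad.
Bracket: H₀ sin φ sin δ + cos φ cos δ sin H₀ = 1.5602×0.11840×-0.08879 + 0.99297×0.99605×0.99994 = -0.016402 + 0.988988 = 0.972586.
Q̄ = (S₀/π) × [bracket] = (1392/π) × 0.972586 = 430.9 W/m².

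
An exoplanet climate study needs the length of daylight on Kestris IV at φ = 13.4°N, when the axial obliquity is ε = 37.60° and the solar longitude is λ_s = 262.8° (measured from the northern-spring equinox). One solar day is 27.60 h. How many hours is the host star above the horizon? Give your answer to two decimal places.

12.20 h

Solar declination: sin δ = sin ε · sin λ_s = sin 37.60° × sin 262.8° = -0.60533, so δ = -37.253°.
cos H₀ = −tan φ · tan δ = −tan(+13.4°) × tan(-37.253°) = 0.1812, so H₀ = 1.3886 rad = 79.56°.
Daylight = 2H₀/(2π) × 27.60 h = (1.3886/π) × 27.60 = 12.20 h.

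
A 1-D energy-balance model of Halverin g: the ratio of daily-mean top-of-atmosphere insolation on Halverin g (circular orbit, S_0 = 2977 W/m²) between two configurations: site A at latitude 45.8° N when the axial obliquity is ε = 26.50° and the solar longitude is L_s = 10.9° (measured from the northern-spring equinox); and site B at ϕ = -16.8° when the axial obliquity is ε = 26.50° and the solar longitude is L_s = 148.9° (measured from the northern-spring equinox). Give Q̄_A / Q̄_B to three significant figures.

— Configuration A (ϕ=+45.8°):
Solar declination: sin δ = sin ε · sin L_s = sin 26.50° × sin 10.9° = 0.08437, so δ = +4.840°.
cos h₀ = −tan(+45.8°) tan(+4.840°) = -0.0871, h₀ = 1.6580 rad.
Bracket: h₀ sin ϕ sin δ + cos ϕ cos δ sin h₀ = 1.6580×0.71691×0.08437 + 0.69717×0.99643×0.99620 = 0.100285 + 0.692041 = 0.792326.
Q̄ = (S_0/π) × [bracket] = (2977/π) × 0.792326 = 750.81 W/m².
— Configuration B (ϕ=-16.8°):
Solar declination: sin δ = sin ε · sin L_s = sin 26.50° × sin 148.9° = 0.23048, so δ = +13.325°.
cos h₀ = −tan(-16.8°) tan(+13.325°) = 0.0715, h₀ = 1.4992 rad.
Bracket: h₀ sin ϕ sin δ + cos ϕ cos δ sin h₀ = 1.4992×-0.28903×0.23048 + 0.95732×0.97308×0.99744 = -0.099870 + 0.929164 = 0.829294.
Q̄ = (S_0/π) × [bracket] = (2977/π) × 0.829294 = 785.85 W/m².
Ratio Q̄_A / Q̄_B = 750.81 / 785.85 = 0.9554.

Q̄_A / Q̄_B ≈ 0.955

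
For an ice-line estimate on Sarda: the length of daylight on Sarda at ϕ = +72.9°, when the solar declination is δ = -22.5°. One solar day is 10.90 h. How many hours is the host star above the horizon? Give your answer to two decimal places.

cos h₀ = −tan ϕ · tan δ = 1.3464 ≥ 1, so the host star never rises (polar night) and h₀ = 0.
Daylight = 2h₀/(2π) × 10.90 h = (0.0000/π) × 10.90 = 0.00 h.

0.00 h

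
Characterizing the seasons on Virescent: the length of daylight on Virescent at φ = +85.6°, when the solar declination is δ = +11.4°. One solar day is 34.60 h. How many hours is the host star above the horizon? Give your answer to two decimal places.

34.60 h

Sunrise equation: cos H₀ = −tan φ · tan δ = -2.6205 ≤ −1, so the host star never sets (polar day) and H₀ = π.
Daylight = 2H₀/(2π) × 34.60 h = (3.1416/π) × 34.60 = 34.60 h.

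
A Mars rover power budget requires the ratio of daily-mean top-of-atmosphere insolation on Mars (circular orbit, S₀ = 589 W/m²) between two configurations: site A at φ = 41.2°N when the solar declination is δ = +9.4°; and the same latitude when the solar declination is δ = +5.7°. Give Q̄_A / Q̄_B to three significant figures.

Q̄_A / Q̄_B ≈ 1.08

— Configuration A (φ=+41.2°):
cos H₀ = −tan(+41.2°) tan(+9.400°) = -0.1449, H₀ = 1.7162 rad.
Bracket: H₀ sin φ sin δ + cos φ cos δ sin H₀ = 1.7162×0.65869×0.16333 + 0.75241×0.98657×0.98944 = 0.184635 + 0.734466 = 0.919101.
Q̄ = (S₀/π) × [bracket] = (589/π) × 0.919101 = 172.32 W/m².
— Configuration B (φ=+41.2°):
cos H₀ = −tan(+41.2°) tan(+5.700°) = -0.0874, H₀ = 1.6583 rad.
Bracket: H₀ sin φ sin δ + cos φ cos δ sin H₀ = 1.6583×0.65869×0.09932 + 0.75241×0.99506×0.99618 = 0.108488 + 0.745833 = 0.854321.
Q̄ = (S₀/π) × [bracket] = (589/π) × 0.854321 = 160.17 W/m².
Ratio Q̄_A / Q̄_B = 172.32 / 160.17 = 1.076.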